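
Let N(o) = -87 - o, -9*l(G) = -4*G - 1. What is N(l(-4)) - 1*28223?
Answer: -84925/3 ≈ -28308.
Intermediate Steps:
l(G) = 1/9 + 4*G/9 (l(G) = -(-4*G - 1)/9 = -(-1 - 4*G)/9 = 1/9 + 4*G/9)
N(l(-4)) - 1*28223 = (-87 - (1/9 + (4/9)*(-4))) - 1*28223 = (-87 - (1/9 - 16/9)) - 28223 = (-87 - 1*(-5/3)) - 28223 = (-87 + 5/3) - 28223 = -256/3 - 28223 = -84925/3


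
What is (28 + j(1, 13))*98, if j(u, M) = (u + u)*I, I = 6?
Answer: 3920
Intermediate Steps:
j(u, M) = 12*u (j(u, M) = (u + u)*6 = (2*u)*6 = 12*u)
(28 + j(1, 13))*98 = (28 + 12*1)*98 = (28 + 12)*98 = 40*98 = 3920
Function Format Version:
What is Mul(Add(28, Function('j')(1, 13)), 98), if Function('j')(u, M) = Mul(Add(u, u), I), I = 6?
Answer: 3920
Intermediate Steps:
Function('j')(u, M) = Mul(12, u) (Function('j')(u, M) = Mul(Add(u, u), 6) = Mul(Mul(2, u), 6) = Mul(12, u))
Mul(Add(28, Function('j')(1, 13)), 98) = Mul(Add(28, Mul(12, 1)), 98) = Mul(Add(28, 12), 98) = Mul(40, 98) = 3920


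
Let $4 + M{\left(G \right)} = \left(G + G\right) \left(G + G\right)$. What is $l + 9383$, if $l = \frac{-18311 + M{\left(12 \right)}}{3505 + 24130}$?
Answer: $\frac{259281466}{27635} \approx 9382.4$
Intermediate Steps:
$M{\left(G \right)} = -4 + 4 G^{2}$ ($M{\left(G \right)} = -4 + \left(G + G\right) \left(G + G\right) = -4 + 2 G 2 G = -4 + 4 G^{2}$)
$l = - \frac{17739}{27635}$ ($l = \frac{-18311 - \left(4 - 4 \cdot 12^{2}\right)}{3505 + 24130} = \frac{-18311 + \left(-4 + 4 \cdot 144\right)}{27635} = \left(-18311 + \left(-4 + 576\right)\right) \frac{1}{27635} = \left(-18311 + 572\right) \frac{1}{27635} = \left(-17739\right) \frac{1}{27635} = - \frac{17739}{27635} \approx -0.6419$)
$l + 9383 = - \frac{17739}{27635} + 9383 = \frac{259281466}{27635}$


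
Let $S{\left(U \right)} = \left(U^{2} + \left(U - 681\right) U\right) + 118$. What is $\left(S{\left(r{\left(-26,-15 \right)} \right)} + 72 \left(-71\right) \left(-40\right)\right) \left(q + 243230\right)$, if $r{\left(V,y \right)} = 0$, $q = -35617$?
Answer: $42477204574$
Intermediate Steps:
$S{\left(U \right)} = 118 + U^{2} + U \left(-681 + U\right)$ ($S{\left(U \right)} = \left(U^{2} + \left(-681 + U\right) U\right) + 118 = \left(U^{2} + U \left(-681 + U\right)\right) + 118 = 118 + U^{2} + U \left(-681 + U\right)$)
$\left(S{\left(r{\left(-26,-15 \right)} \right)} + 72 \left(-71\right) \left(-40\right)\right) \left(q + 243230\right) = \left(\left(118 - 0 + 2 \cdot 0^{2}\right) + 72 \left(-71\right) \left(-40\right)\right) \left(-35617 + 243230\right) = \left(\left(118 + 0 + 2 \cdot 0\right) - -204480\right) 207613 = \left(\left(118 + 0 + 0\right) + 204480\right) 207613 = \left(118 + 204480\right) 207613 = 204598 \cdot 207613 = 42477204574$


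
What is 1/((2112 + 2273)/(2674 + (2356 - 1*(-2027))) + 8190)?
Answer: 7057/57801215 ≈ 0.00012209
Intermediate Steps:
1/((2112 + 2273)/(2674 + (2356 - 1*(-2027))) + 8190) = 1/(4385/(2674 + (2356 + 2027)) + 8190) = 1/(4385/(2674 + 4383) + 8190) = 1/(4385/7057 + 8190) = 1/(57801215/7057) = 7057/57801215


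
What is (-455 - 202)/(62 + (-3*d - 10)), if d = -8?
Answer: -657/76 ≈ -8.6447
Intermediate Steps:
(-455 - 202)/(62 + (-3*d - 10)) = (-455 - 202)/(62 + (-3*(-8) - 10)) = -657/(62 + (24 - 10)) = -657/(62 + 14) = -657/76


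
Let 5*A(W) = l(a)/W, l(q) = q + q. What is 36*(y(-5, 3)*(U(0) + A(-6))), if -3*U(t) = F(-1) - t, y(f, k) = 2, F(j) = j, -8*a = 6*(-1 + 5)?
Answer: 192/5 ≈ 38.400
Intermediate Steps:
a = -3 (a = -3*(-1 + 5)/4 = -3*4/4 = -1/8*24 = -3)
l(q) = 2*q
U(t) = 1/3 + t/3 (U(t) = -(-1 - t)/3 = 1/3 + t/3)
A(W) = -6/(5*W) (A(W) = ((2*(-3))/W)/5 = (-6/W)/5 = -6/(5*W))
36*(y(-5, 3)*(U(0) + A(-6))) = 36*(2*((1/3 + (1/3)*0) - 6/5/(-6))) = 36*(2*((1/3 + 0) - 6/5*(-1/6))) = 36*(2*(1/3 + 1/5)) = 36*(2*(8/15)) = 36*(16/15) = 192/5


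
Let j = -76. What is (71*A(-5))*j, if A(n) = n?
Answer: 26980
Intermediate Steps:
(71*A(-5))*j = (71*(-5))*(-76) = -355*(-76) = 26980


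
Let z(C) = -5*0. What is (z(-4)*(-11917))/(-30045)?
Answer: 0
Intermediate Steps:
z(C) = 0
(z(-4)*(-11917))/(-30045) = (0*(-11917))/(-30045) = 0*(-1/30045) = 0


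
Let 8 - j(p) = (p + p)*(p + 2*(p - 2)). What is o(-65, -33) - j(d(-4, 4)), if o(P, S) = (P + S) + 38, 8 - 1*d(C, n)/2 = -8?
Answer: 5820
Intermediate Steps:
d(C, n) = 32 (d(C, n) = 16 - 2*(-8) = 16 + 16 = 32)
o(P, S) = 38 + P + S
j(p) = 8 - 2*p*(-4 + 3*p) (j(p) = 8 - (p + p)*(p + 2*(p - 2)) = 8 - 2*p*(p + 2*(-2 + p)) = 8 - 2*p*(p + (-4 + 2*p)) = 8 - 2*p*(-4 + 3*p))
o(-65, -33) - j(d(-4, 4)) = (38 - 65 - 33) - (8 - 6*32**2 + 8*32) = -60 - (8 - 6*1024 + 256) = -60 - (8 - 6144 + 256) = -60 - 1*(-5880) = -60 + 5880 = 5820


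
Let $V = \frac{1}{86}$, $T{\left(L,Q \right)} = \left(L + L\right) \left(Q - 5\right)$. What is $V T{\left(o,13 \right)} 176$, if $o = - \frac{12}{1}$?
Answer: $- \frac{16896}{43} \approx -392.93$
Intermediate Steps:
$o = -12$ ($o = \left(-12\right) 1 = -12$)
$T{\left(L,Q \right)} = 2 L \left(-5 + Q\right)$
$V = \frac{1}{86} \approx 0.011628$
$V T{\left(o,13 \right)} 176 = \frac{2 \left(-12\right) \left(-5 + 13\right)}{86} \cdot 176 = \frac{2 \left(-12\right) 8}{86} \cdot 176 = \frac{1}{86} \left(-192\right) 176 = \left(- \frac{96}{43}\right) 176 = - \frac{16896}{43}$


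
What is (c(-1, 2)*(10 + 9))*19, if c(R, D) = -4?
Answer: -1444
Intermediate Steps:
(c(-1, 2)*(10 + 9))*19 = -4*(10 + 9)*19 = -4*19*19 = -76*19 = -1444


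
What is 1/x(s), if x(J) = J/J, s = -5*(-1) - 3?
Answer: 1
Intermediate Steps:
s = 2 (s = 5 - 3 = 2)
x(J) = 1
1/x(s) = 1/1 = 1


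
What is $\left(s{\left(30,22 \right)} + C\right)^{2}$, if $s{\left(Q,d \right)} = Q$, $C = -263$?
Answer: $54289$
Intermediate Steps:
$\left(s{\left(30,22 \right)} + C\right)^{2} = \left(30 - 263\right)^{2} = \left(-233\right)^{2} = 54289$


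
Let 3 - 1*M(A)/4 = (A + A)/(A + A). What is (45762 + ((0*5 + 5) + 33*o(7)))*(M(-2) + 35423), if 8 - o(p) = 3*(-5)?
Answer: 1648462706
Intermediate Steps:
o(p) = 23 (o(p) = 8 - 3*(-5) = 8 - 1*(-15) = 8 + 15 = 23)
M(A) = 8 (M(A) = 12 - 4*(A + A)/(A + A) = 12 - 4*2*A/(2*A) = 12 - 4*2*A*1/(2*A) = 12 - 4*1 = 12 - 4 = 8)
(45762 + ((0*5 + 5) + 33*o(7)))*(M(-2) + 35423) = (45762 + ((0*5 + 5) + 33*23))*(8 + 35423) = (45762 + ((0 + 5) + 759))*35431 = (45762 + (5 + 759))*35431 = (45762 + 764)*35431 = 46526*35431 = 1648462706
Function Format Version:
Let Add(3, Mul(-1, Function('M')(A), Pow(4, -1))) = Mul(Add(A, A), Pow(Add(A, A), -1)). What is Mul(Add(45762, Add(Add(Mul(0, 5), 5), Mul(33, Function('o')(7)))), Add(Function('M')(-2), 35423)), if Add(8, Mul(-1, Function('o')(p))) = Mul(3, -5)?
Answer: 1648462706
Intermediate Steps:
Function('o')(p) = 23 (Function('o')(p) = Add(8, Mul(-1, Mul(3, -5))) = Add(8, Mul(-1, -15)) = Add(8, 15) = 23)
Function('M')(A) = 8 (Function('M')(A) = Add(12, Mul(-4, Mul(Add(A, A), Pow(Add(A, A), -1)))) = Add(12, Mul(-4, Mul(Mul(2, A), Pow(Mul(2, A), -1)))) = Add(12, Mul(-4, Mul(Mul(2, A), Mul(Rational(1, 2), Pow(A, -1))))) = Add(12, Mul(-4, 1)) = Add(12, -4) = 8)
Mul(Add(45762, Add(Add(Mul(0, 5), 5), Mul(33, Function('o')(7)))), Add(Function('M')(-2), 35423)) = Mul(Add(45762, Add(Add(Mul(0, 5), 5), Mul(33, 23))), Add(8, 35423)) = Mul(Add(45762, Add(Add(0, 5), 759)), 35431) = Mul(Add(45762, Add(5, 759)), 35431) = Mul(Add(45762, 764), 35431) = Mul(46526, 35431) = 1648462706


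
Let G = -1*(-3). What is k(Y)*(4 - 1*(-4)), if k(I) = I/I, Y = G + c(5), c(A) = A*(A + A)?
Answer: 8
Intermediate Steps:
G = 3
c(A) = 2*A² (c(A) = A*(2*A) = 2*A²)
Y = 53 (Y = 3 + 2*5² = 3 + 2*25 = 3 + 50 = 53)
k(I) = 1
k(Y)*(4 - 1*(-4)) = 1*(4 - 1*(-4)) = 1*(4 + 4) = 1*8 = 8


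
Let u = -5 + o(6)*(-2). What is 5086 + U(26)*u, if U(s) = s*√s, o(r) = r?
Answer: 5086 - 442*√26 ≈ 2832.2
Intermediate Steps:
u = -17 (u = -5 + 6*(-2) = -5 - 12 = -17)
U(s) = s^(3/2)
5086 + U(26)*u = 5086 + 26^(3/2)*(-17) = 5086 + (26*√26)*(-17) = 5086 - 442*√26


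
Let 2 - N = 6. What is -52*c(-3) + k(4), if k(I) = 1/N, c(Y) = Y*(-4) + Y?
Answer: -1873/4 ≈ -468.25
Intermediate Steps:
N = -4 (N = 2 - 1*6 = 2 - 6 = -4)
c(Y) = -3*Y (c(Y) = -4*Y + Y = -3*Y)
k(I) = -1/4 (k(I) = 1/(-4) = -1/4)
-52*c(-3) + k(4) = -(-156)*(-3) - 1/4 = -52*9 - 1/4 = -468 - 1/4 = -1873/4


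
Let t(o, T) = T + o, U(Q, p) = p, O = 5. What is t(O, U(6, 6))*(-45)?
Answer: -495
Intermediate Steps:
t(O, U(6, 6))*(-45) = (6 + 5)*(-45) = 11*(-45) = -495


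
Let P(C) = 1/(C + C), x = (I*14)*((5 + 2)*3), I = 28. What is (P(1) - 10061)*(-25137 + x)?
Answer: 340145505/2 ≈ 1.7007e+8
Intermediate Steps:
x = 8232 (x = (28*14)*((5 + 2)*3) = 392*(7*3) = 392*21 = 8232)
P(C) = 1/(2*C)
(P(1) - 10061)*(-25137 + x) = ((½)/1 - 10061)*(-25137 + 8232) = ((½)*1 - 10061)*(-16905) = (½ - 10061)*(-16905) = -20121/2*(-16905) = 340145505/2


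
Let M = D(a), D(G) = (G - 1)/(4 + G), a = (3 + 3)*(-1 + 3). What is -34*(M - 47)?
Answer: 12597/8 ≈ 1574.6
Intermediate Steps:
a = 12 (a = 6*2 = 12)
D(G) = (-1 + G)/(4 + G)
M = 11/16 (M = (-1 + 12)/(4 + 12) = 11/16 ≈ 0.68750)
-34*(M - 47) = -34*(11/16 - 47) = -34*(-741/16) = 12597/8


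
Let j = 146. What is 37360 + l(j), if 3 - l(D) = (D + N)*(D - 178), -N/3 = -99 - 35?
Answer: 54899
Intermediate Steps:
N = 402 (N = -3*(-99 - 35) = -3*(-134) = 402)
l(D) = 3 - (-178 + D)*(402 + D) (l(D) = 3 - (D + 402)*(D - 178) = 3 - (402 + D)*(-178 + D) = 3 - (-178 + D)*(402 + D))
37360 + l(j) = 37360 + (71559 - 1*146² - 224*146) = 37360 + (71559 - 1*21316 - 32704) = 37360 + (71559 - 21316 - 32704) = 37360 + 17539 = 54899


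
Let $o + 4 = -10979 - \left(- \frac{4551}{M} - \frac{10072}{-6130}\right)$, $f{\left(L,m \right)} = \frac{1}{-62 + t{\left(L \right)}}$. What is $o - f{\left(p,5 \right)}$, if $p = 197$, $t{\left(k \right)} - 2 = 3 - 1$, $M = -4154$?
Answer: $- \frac{2028119562738}{184614145} \approx -10986.0$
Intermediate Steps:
$t{\left(k \right)} = 4$ ($t{\left(k \right)} = 2 + \left(3 - 1\right) = 2 + 2 = 4$)
$f{\left(L,m \right)} = - \frac{1}{58}$ ($f{\left(L,m \right)} = \frac{1}{-62 + 4} = \frac{1}{-58} = - \frac{1}{58}$)
$o = - \frac{139870534189}{12732010}$ ($o = -4 - \left(10979 + \frac{4551}{4154} + \frac{5036}{3065}\right) = -4 - \frac{139819606149}{12732010} = - \frac{139870534189}{12732010} \approx -10986.0$)
$o - f{\left(p,5 \right)} = - \frac{139870534189}{12732010} - - \frac{1}{58} = - \frac{139870534189}{12732010} + \frac{1}{58} = - \frac{2028119562738}{184614145}$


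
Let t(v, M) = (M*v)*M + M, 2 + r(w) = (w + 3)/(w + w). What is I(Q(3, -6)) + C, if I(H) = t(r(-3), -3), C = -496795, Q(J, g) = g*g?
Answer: -496816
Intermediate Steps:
Q(J, g) = g²
r(w) = -2 + (3 + w)/(2*w) (r(w) = -2 + (w + 3)/(w + w) = -2 + (3 + w)/((2*w)) = -2 + (3 + w)*(1/(2*w)) = -2 + (3 + w)/(2*w))
t(v, M) = M + v*M² (t(v, M) = v*M² + M = M + v*M²)
I(H) = -21 (I(H) = -3*(1 - 9*(1 - 1*(-3))/(2*(-3))) = -3*(1 - 9*(-1)*(1 + 3)/(2*3)) = -3*(1 - 9*(-1)*4/(2*3)) = -3*(1 - 3*(-2)) = -3*(1 + 6) = -3*7 = -21)
I(Q(3, -6)) + C = -21 - 496795 = -496816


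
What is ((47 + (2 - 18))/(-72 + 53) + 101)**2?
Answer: 3564544/361 ≈ 9874.1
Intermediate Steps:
((47 + (2 - 18))/(-72 + 53) + 101)**2 = ((47 - 16)/(-19) + 101)**2 = (31*(-1/19) + 101)**2 = (-31/19 + 101)**2 = (1888/19)**2 = 3564544/361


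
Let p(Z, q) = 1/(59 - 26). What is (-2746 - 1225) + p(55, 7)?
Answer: -131042/33 ≈ -3971.0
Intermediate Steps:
p(Z, q) = 1/33
(-2746 - 1225) + p(55, 7) = (-2746 - 1225) + 1/33 = -3971 + 1/33 = -131042/33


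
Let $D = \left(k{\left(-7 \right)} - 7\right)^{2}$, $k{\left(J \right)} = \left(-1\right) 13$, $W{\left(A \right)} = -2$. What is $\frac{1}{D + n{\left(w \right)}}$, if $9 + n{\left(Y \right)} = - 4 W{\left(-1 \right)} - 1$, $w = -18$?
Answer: $\frac{1}{398} \approx 0.0025126$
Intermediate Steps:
$k{\left(J \right)} = -13$
$n{\left(Y \right)} = -2$ ($n{\left(Y \right)} = -9 - -7 = -9 + \left(8 - 1\right) = -9 + 7 = -2$)
$D = 400$ ($D = \left(-13 - 7\right)^{2} = \left(-20\right)^{2} = 400$)
$\frac{1}{D + n{\left(w \right)}} = \frac{1}{400 - 2} = \frac{1}{398}$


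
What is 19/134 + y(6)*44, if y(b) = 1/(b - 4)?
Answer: 2967/134 ≈ 22.142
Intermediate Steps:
y(b) = 1/(-4 + b)
19/134 + y(6)*44 = 19/134 + 44/(-4 + 6) = 19*(1/134) + 44/2 = 19/134 + (½)*44 = 19/134 + 22 = 2967/134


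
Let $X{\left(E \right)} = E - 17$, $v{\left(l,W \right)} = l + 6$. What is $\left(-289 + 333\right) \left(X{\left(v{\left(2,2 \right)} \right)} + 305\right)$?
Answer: $13024$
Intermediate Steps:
$v{\left(l,W \right)} = 6 + l$
$X{\left(E \right)} = -17 + E$
$\left(-289 + 333\right) \left(X{\left(v{\left(2,2 \right)} \right)} + 305\right) = \left(-289 + 333\right) \left(\left(-17 + \left(6 + 2\right)\right) + 305\right) = 44 \left(\left(-17 + 8\right) + 305\right) = 44 \left(-9 + 305\right) = 44 \cdot 296 = 13024$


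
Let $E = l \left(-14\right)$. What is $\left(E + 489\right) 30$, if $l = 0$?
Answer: $14670$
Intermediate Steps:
$E = 0$ ($E = 0 \left(-14\right) = 0$)
$\left(E + 489\right) 30 = \left(0 + 489\right) 30 = 489 \cdot 30 = 14670$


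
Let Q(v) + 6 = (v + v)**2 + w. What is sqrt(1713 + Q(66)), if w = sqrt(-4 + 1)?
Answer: sqrt(19131 + I*sqrt(3)) ≈ 138.31 + 0.0063*I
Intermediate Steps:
w = I*sqrt(3) (w = sqrt(-3) = I*sqrt(3) ≈ 1.732*I)
Q(v) = -6 + 4*v**2 + I*sqrt(3) (Q(v) = -6 + ((v + v)**2 + I*sqrt(3)) = -6 + ((2*v)**2 + I*sqrt(3)) = -6 + (4*v**2 + I*sqrt(3)) = -6 + 4*v**2 + I*sqrt(3))
sqrt(1713 + Q(66)) = sqrt(1713 + (-6 + 4*66**2 + I*sqrt(3))) = sqrt(1713 + (-6 + 4*4356 + I*sqrt(3))) = sqrt(1713 + (-6 + 17424 + I*sqrt(3))) = sqrt(1713 + (17418 + I*sqrt(3))) = sqrt(19131 + I*sqrt(3))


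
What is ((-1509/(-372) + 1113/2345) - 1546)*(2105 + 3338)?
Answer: -348529545217/41540 ≈ -8.3902e+6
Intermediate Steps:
((-1509/(-372) + 1113/2345) - 1546)*(2105 + 3338) = ((-1509*(-1/372) + 1113*(1/2345)) - 1546)*5443 = ((503/124 + 159/335) - 1546)*5443 = (188221/41540 - 1546)*5443 = -64032619/41540*5443 = -348529545217/41540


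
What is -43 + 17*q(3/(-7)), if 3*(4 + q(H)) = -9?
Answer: -162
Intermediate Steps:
q(H) = -7 (q(H) = -4 + (1/3)*(-9) = -4 - 3 = -7)
-43 + 17*q(3/(-7)) = -43 + 17*(-7) = -43 - 119 = -162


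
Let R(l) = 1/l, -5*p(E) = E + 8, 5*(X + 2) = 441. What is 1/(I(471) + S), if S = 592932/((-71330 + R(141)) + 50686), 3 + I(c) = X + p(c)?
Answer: -14554015/601397649 ≈ -0.024200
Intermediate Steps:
X = 431/5 (X = -2 + (1/5)*441 = -2 + 441/5 = 431/5 ≈ 86.200)
p(E) = -8/5 - E/5 (p(E) = -(E + 8)/5 = -(8 + E)/5 = -8/5 - E/5)
I(c) = 408/5 - c/5 (I(c) = -3 + (431/5 + (-8/5 - c/5)) = -3 + (423/5 - c/5) = 408/5 - c/5)
S = -83603412/2910803 (S = 592932/((-71330 + 1/141) + 50686) = 592932/(-10057529/141 + 50686) = 592932/(-2910803/141) = 592932*(-141/2910803) = -83603412/2910803 ≈ -28.722)
1/(I(471) + S) = 1/((408/5 - 1/5*471) - 83603412/2910803) = 1/((408/5 - 471/5) - 83603412/2910803) = 1/(-63/5 - 83603412/2910803) = 1/(-601397649/14554015) = -14554015/601397649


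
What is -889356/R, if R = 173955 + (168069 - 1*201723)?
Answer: -296452/46767 ≈ -6.3389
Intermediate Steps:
R = 140301 (R = 173955 + (168069 - 201723) = 173955 - 33654 = 140301)
-889356/R = -889356/140301 = -889356*1/140301 = -296452/46767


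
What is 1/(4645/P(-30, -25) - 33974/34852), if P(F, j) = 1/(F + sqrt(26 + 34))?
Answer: -42316080096062/5503673377320653569 - 2821052272040*sqrt(15)/5503673377320653569 ≈ -9.6739e-6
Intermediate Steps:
P(F, j) = 1/(F + 2*sqrt(15)) (P(F, j) = 1/(F + sqrt(60)) = 1/(F + 2*sqrt(15)))
1/(4645/P(-30, -25) - 33974/34852) = 1/(4645/(1/(-30 + 2*sqrt(15))) - 33974/34852) = 1/(4645*(-30 + 2*sqrt(15)) - 33974*1/34852) = 1/((-139350 + 9290*sqrt(15)) - 16987/17426) = 1/(-2428330087/17426 + 9290*sqrt(15))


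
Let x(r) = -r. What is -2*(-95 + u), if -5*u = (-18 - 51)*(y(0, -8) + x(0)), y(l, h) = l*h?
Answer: 190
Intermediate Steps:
y(l, h) = h*l
u = 0 (u = -(-18 - 51)*(-8*0 - 1*0)/5 = -(-69)*(0 + 0)/5 = -(-69)*0/5 = -1/5*0 = 0)
-2*(-95 + u) = -2*(-95 + 0) = -2*(-95) = 190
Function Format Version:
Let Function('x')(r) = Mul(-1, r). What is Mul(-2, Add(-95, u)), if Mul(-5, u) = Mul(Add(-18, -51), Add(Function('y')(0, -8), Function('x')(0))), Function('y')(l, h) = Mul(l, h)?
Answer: 190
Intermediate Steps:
Function('y')(l, h) = Mul(h, l)
u = 0 (u = Mul(Rational(-1, 5), Mul(Add(-18, -51), Add(Mul(-8, 0), Mul(-1, 0)))) = Mul(Rational(-1, 5), Mul(-69, Add(0, 0))) = Mul(Rational(-1, 5), Mul(-69, 0)) = Mul(Rational(-1, 5), 0) = 0)
Mul(-2, Add(-95, u)) = Mul(-2, Add(-95, 0)) = Mul(-2, -95) = 190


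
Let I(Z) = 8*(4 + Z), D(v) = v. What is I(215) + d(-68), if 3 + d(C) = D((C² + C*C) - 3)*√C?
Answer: 1749 + 18490*I*√17 ≈ 1749.0 + 76236.0*I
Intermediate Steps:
I(Z) = 32 + 8*Z
d(C) = -3 + √C*(-3 + 2*C²) (d(C) = -3 + ((C² + C*C) - 3)*√C = -3 + ((C² + C²) - 3)*√C = -3 + (2*C² - 3)*√C = -3 + (-3 + 2*C²)*√C = -3 + √C*(-3 + 2*C²))
I(215) + d(-68) = (32 + 8*215) + (-3 + √(-68)*(-3 + 2*(-68)²)) = (32 + 1720) + (-3 + (2*I*√17)*(-3 + 2*4624)) = 1752 + (-3 + (2*I*√17)*(-3 + 9248)) = 1752 + (-3 + (2*I*√17)*9245) = 1752 + (-3 + 18490*I*√17) = 1749 + 18490*I*√17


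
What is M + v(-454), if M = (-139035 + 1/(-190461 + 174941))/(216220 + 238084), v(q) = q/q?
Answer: 4892974879/7050798080 ≈ 0.69396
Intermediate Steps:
v(q) = 1
M = -2157823201/7050798080 (M = (-139035 + 1/(-15520))/454304 = (-139035 - 1/15520)*(1/454304) = -2157823201/15520*1/454304 = -2157823201/7050798080 ≈ -0.30604)
M + v(-454) = -2157823201/7050798080 + 1 = 4892974879/7050798080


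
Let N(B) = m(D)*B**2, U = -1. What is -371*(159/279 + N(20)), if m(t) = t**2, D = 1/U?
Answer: -13820863/93 ≈ -1.4861e+5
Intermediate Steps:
D = -1 (D = 1/(-1) = -1)
N(B) = B**2 (N(B) = (-1)**2*B**2 = 1*B**2 = B**2)
-371*(159/279 + N(20)) = -371*(159/279 + 20**2) = -371*(159*(1/279) + 400) = -371*(53/93 + 400) = -371*37253/93 = -13820863/93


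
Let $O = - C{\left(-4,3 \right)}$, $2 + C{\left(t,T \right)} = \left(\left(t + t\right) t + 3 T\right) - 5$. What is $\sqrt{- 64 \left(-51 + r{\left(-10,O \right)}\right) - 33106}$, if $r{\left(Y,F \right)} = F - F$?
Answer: $i \sqrt{29842} \approx 172.75 i$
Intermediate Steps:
$C{\left(t,T \right)} = -7 + 2 t^{2} + 3 T$ ($C{\left(t,T \right)} = -2 - \left(5 - 3 T - \left(t + t\right) t\right) = -2 - \left(5 - 3 T - 2 t t\right) = -2 - \left(5 - 3 T - 2 t^{2}\right) = -2 + \left(-5 + 2 t^{2} + 3 T\right) = -7 + 2 t^{2} + 3 T$)
$O = -34$ ($O = - (-7 + 2 \left(-4\right)^{2} + 3 \cdot 3) = - (-7 + 2 \cdot 16 + 9) = - (-7 + 32 + 9) = \left(-1\right) 34 = -34$)
$r{\left(Y,F \right)} = 0$
$\sqrt{- 64 \left(-51 + r{\left(-10,O \right)}\right) - 33106} = \sqrt{- 64 \left(-51 + 0\right) - 33106} = \sqrt{\left(-64\right) \left(-51\right) - 33106} = \sqrt{3264 - 33106} = \sqrt{-29842} = i \sqrt{29842}$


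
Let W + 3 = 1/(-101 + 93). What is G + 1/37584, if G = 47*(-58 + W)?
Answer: -107974133/37584 ≈ -2872.9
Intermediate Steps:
W = -25/8 (W = -3 + 1/(-101 + 93) = -3 + 1/(-8) = -3 - ⅛ = -25/8 ≈ -3.1250)
G = -22983/8 (G = 47*(-58 - 25/8) = 47*(-489/8) = -22983/8 ≈ -2872.9)
G + 1/37584 = -22983/8 + 1/37584 = -107974133/37584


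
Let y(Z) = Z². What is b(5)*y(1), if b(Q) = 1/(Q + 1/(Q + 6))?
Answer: 11/56 ≈ 0.19643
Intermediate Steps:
b(Q) = 1/(Q + 1/(6 + Q))
b(5)*y(1) = ((6 + 5)/(1 + 5² + 6*5))*1² = (11/(1 + 25 + 30))*1 = (11/56)*1 = 11/56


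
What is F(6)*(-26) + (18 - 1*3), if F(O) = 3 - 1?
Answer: -37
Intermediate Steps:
F(O) = 2
F(6)*(-26) + (18 - 1*3) = 2*(-26) + (18 - 1*3) = -52 + (18 - 3) = -52 + 15 = -37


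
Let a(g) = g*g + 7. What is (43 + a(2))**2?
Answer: 2916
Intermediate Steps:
a(g) = 7 + g**2 (a(g) = g**2 + 7 = 7 + g**2)
(43 + a(2))**2 = (43 + (7 + 2**2))**2 = (43 + (7 + 4))**2 = (43 + 11)**2 = 54**2 = 2916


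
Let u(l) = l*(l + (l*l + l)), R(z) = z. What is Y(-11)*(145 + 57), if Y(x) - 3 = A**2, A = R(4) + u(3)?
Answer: 485608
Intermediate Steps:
u(l) = l*(l**2 + 2*l) (u(l) = l*(l + (l**2 + l)) = l*(l + (l + l**2)) = l*(l**2 + 2*l))
A = 49 (A = 4 + 3**2*(2 + 3) = 4 + 9*5 = 4 + 45 = 49)
Y(x) = 2404 (Y(x) = 3 + 49**2 = 3 + 2401 = 2404)
Y(-11)*(145 + 57) = 2404*(145 + 57) = 2404*202 = 485608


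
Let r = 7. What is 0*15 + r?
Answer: 7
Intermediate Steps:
0*15 + r = 0*15 + 7 = 0 + 7 = 7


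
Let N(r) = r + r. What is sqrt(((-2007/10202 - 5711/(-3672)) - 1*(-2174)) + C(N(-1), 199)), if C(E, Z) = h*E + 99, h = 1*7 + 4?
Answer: sqrt(21950833681348962)/3121812 ≈ 47.459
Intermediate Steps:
h = 11 (h = 7 + 4 = 11)
N(r) = 2*r
C(E, Z) = 99 + 11*E (C(E, Z) = 11*E + 99 = 99 + 11*E)
sqrt(((-2007/10202 - 5711/(-3672)) - 1*(-2174)) + C(N(-1), 199)) = sqrt(((-2007/10202 - 5711/(-3672)) - 1*(-2174)) + (99 + 11*(2*(-1)))) = sqrt(((-2007*1/10202 - 5711*(-1/3672)) + 2174) + (99 + 11*(-2))) = sqrt(((-2007/10202 + 5711/3672) + 2174) + (99 - 22)) = sqrt((25446959/18730872 + 2174) + 77) = sqrt(40746362687/18730872 + 77) = sqrt(42188639831/18730872) = sqrt(21950833681348962)/3121812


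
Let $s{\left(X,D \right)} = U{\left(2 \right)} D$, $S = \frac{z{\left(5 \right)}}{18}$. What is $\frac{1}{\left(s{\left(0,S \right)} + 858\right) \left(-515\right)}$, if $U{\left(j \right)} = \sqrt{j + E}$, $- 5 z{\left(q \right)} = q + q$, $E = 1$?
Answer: $- \frac{23166}{10236359905} - \frac{3 \sqrt{3}}{10236359905} \approx -2.2636 \cdot 10^{-6}$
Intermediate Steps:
$z{\left(q \right)} = - \frac{2 q}{5}$ ($z{\left(q \right)} = - \frac{q + q}{5} = - \frac{2 q}{5}$)
$S = - \frac{1}{9}$ ($S = \frac{\left(- \frac{2}{5}\right) 5}{18} = \left(-2\right) \frac{1}{18} = - \frac{1}{9} \approx -0.11111$)
$U{\left(j \right)} = \sqrt{1 + j}$ ($U{\left(j \right)} = \sqrt{j + 1} = \sqrt{1 + j}$)
$s{\left(X,D \right)} = D \sqrt{3}$ ($s{\left(X,D \right)} = \sqrt{1 + 2} D = \sqrt{3} D = D \sqrt{3}$)
$\frac{1}{\left(s{\left(0,S \right)} + 858\right) \left(-515\right)} = \frac{1}{\left(- \frac{\sqrt{3}}{9} + 858\right) \left(-515\right)} = \frac{1}{\left(858 - \frac{\sqrt{3}}{9}\right) \left(-515\right)} = \frac{1}{-441870 + \frac{515 \sqrt{3}}{9}}$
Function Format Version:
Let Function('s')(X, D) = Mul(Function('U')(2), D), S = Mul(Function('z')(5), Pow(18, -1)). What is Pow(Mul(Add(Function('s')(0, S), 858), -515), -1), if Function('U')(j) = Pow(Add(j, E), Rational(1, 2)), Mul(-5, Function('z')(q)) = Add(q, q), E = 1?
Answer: Add(Rational(-23166, 10236359905), Mul(Rational(-3, 10236359905), Pow(3, Rational(1, 2)))) ≈ -2.2636e-6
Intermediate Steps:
Function('z')(q) = Mul(Rational(-2, 5), q) (Function('z')(q) = Mul(Rational(-1, 5), Add(q, q)) = Mul(Rational(-1, 5), Mul(2, q)) = Mul(Rational(-2, 5), q))
S = Rational(-1, 9) (S = Mul(Mul(Rational(-2, 5), 5), Pow(18, -1)) = Mul(-2, Rational(1, 18)) = Rational(-1, 9) ≈ -0.11111)
Function('U')(j) = Pow(Add(1, j), Rational(1, 2)) (Function('U')(j) = Pow(Add(j, 1), Rational(1, 2)) = Pow(Add(1, j), Rational(1, 2)))
Function('s')(X, D) = Mul(D, Pow(3, Rational(1, 2))) (Function('s')(X, D) = Mul(Pow(Add(1, 2), Rational(1, 2)), D) = Mul(Pow(3, Rational(1, 2)), D) = Mul(D, Pow(3, Rational(1, 2))))
Pow(Mul(Add(Function('s')(0, S), 858), -515), -1) = Pow(Mul(Add(Mul(Rational(-1, 9), Pow(3, Rational(1, 2))), 858), -515), -1) = Pow(Mul(Add(858, Mul(Rational(-1, 9), Pow(3, Rational(1, 2)))), -515), -1) = Pow(Add(-441870, Mul(Rational(515, 9), Pow(3, Rational(1, 2)))), -1)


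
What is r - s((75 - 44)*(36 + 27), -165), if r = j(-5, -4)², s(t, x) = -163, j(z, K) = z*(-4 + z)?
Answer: 2188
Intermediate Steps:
r = 2025 (r = (-5*(-4 - 5))² = (-5*(-9))² = 45² = 2025)
r - s((75 - 44)*(36 + 27), -165) = 2025 - 1*(-163) = 2025 + 163 = 2188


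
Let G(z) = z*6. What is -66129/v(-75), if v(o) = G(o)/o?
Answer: -22043/2 ≈ -11022.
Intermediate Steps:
G(z) = 6*z
v(o) = 6 (v(o) = (6*o)/o = 6)
-66129/v(-75) = -66129/6 = -66129*1/6 = -22043/2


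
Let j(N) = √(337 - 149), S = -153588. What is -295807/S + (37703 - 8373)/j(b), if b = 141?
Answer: 295807/153588 + 14665*√47/47 ≈ 2141.0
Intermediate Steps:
j(N) = 2*√47 (j(N) = √188 = 2*√47)
-295807/S + (37703 - 8373)/j(b) = -295807/(-153588) + (37703 - 8373)/((2*√47)) = -295807*(-1/153588) + 29330*(√47/94) = 295807/153588 + 14665*√47/47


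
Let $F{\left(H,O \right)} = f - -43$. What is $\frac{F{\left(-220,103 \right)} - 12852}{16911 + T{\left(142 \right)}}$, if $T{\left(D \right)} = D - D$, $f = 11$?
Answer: $- \frac{1422}{1879} \approx -0.75679$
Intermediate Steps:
$F{\left(H,O \right)} = 54$ ($F{\left(H,O \right)} = 11 - -43 = 11 + 43 = 54$)
$T{\left(D \right)} = 0$
$\frac{F{\left(-220,103 \right)} - 12852}{16911 + T{\left(142 \right)}} = \frac{54 - 12852}{16911 + 0} = - \frac{12798}{16911} = \left(-12798\right) \frac{1}{16911} = - \frac{1422}{1879}$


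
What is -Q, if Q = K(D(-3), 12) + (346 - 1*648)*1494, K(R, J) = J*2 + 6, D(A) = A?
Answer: 451158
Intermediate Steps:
K(R, J) = 6 + 2*J (K(R, J) = 2*J + 6 = 6 + 2*J)
Q = -451158 (Q = (6 + 2*12) + (346 - 1*648)*1494 = (6 + 24) + (346 - 648)*1494 = 30 - 302*1494 = 30 - 451188 = -451158)
-Q = -1*(-451158) = 451158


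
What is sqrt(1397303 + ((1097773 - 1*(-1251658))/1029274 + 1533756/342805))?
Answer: sqrt(173959836894059396311152678130)/352840273570 ≈ 1182.1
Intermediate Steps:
sqrt(1397303 + ((1097773 - 1*(-1251658))/1029274 + 1533756/342805)) = sqrt(1397303 + ((1097773 + 1251658)*(1/1029274) + 1533756*(1/342805))) = sqrt(1397303 + (2349431*(1/1029274) + 1533756/342805)) = sqrt(1397303 + (2349431/1029274 + 1533756/342805)) = sqrt(1397303 + 2384051867099/352840273570) = sqrt(493027156832048809/352840273570) = sqrt(173959836894059396311152678130)/352840273570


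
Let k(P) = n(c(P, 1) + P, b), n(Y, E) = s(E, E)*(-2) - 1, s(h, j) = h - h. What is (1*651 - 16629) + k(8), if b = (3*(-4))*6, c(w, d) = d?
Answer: -15979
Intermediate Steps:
s(h, j) = 0
b = -72 (b = -12*6 = -72)
n(Y, E) = -1 (n(Y, E) = 0*(-2) - 1 = 0 - 1 = -1)
k(P) = -1
(1*651 - 16629) + k(8) = (1*651 - 16629) - 1 = (651 - 16629) - 1 = -15978 - 1 = -15979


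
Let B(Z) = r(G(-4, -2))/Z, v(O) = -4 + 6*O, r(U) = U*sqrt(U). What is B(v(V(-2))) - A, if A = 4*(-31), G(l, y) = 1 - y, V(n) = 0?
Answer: 124 - 3*sqrt(3)/4 ≈ 122.70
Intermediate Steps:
r(U) = U**(3/2)
A = -124
B(Z) = 3*sqrt(3)/Z (B(Z) = (1 - 1*(-2))**(3/2)/Z = (1 + 2)**(3/2)/Z = 3**(3/2)/Z = (3*sqrt(3))/Z = 3*sqrt(3)/Z)
B(v(V(-2))) - A = 3*sqrt(3)/(-4 + 6*0) - 1*(-124) = 3*sqrt(3)/(-4 + 0) + 124 = 3*sqrt(3)/(-4) + 124 = 3*sqrt(3)*(-1/4) + 124 = -3*sqrt(3)/4 + 124 = 124 - 3*sqrt(3)/4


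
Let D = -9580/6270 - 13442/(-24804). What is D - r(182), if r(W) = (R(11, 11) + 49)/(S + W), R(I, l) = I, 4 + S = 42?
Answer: -250969/199386 ≈ -1.2587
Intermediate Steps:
S = 38 (S = -4 + 42 = 38)
r(W) = 60/(38 + W) (r(W) = (11 + 49)/(38 + W) = 60/(38 + W))
D = -196591/199386 (D = -9580*1/6270 - 13442*(-1/24804) = -958/627 + 517/954 = -196591/199386 ≈ -0.98598)
D - r(182) = -196591/199386 - 60/(38 + 182) = -196591/199386 - 60/220 = -196591/199386 - 1*3/11 = -196591/199386 - 3/11 = -250969/199386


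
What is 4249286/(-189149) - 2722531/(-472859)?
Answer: -1494349112555/89440806991 ≈ -16.708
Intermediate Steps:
4249286/(-189149) - 2722531/(-472859) = 4249286*(-1/189149) - 2722531*(-1/472859) = -4249286/189149 + 2722531/472859 = -1494349112555/89440806991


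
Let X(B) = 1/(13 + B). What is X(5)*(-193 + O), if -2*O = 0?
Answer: -193/18 ≈ -10.722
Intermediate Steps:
O = 0 (O = -½*0 = 0)
X(5)*(-193 + O) = (-193 + 0)/(13 + 5) = -193/18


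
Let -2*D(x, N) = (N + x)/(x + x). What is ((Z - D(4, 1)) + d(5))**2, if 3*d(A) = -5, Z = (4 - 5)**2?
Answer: 289/2304 ≈ 0.12543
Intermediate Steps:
Z = 1 (Z = (-1)**2 = 1)
D(x, N) = -(N + x)/(4*x) (D(x, N) = -(N + x)/(2*(x + x)) = -(N + x)/(2*(2*x)) = -(N + x)*1/(2*x)/2 = -(N + x)/(4*x))
d(A) = -5/3 (d(A) = (1/3)*(-5) = -5/3)
((Z - D(4, 1)) + d(5))**2 = ((1 - (-1*1 - 1*4)/(4*4)) - 5/3)**2 = ((1 - (-1 - 4)/(4*4)) - 5/3)**2 = ((1 - (-5)/(4*4)) - 5/3)**2 = ((1 - 1*(-5/16)) - 5/3)**2 = ((1 + 5/16) - 5/3)**2 = (21/16 - 5/3)**2 = (-17/48)**2 = 289/2304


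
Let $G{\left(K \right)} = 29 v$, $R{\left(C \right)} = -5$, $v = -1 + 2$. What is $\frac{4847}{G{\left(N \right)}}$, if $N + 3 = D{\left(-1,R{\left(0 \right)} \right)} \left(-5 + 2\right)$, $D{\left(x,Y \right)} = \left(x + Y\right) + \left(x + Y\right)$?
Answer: $\frac{4847}{29} \approx 167.14$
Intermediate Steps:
$v = 1$
$D{\left(x,Y \right)} = 2 Y + 2 x$ ($D{\left(x,Y \right)} = \left(Y + x\right) + \left(Y + x\right) = 2 Y + 2 x$)
$N = 33$ ($N = -3 + \left(2 \left(-5\right) + 2 \left(-1\right)\right) \left(-5 + 2\right) = -3 + \left(-10 - 2\right) \left(-3\right) = -3 - -36 = -3 + 36 = 33$)
$G{\left(K \right)} = 29$ ($G{\left(K \right)} = 29 \cdot 1 = 29$)
$\frac{4847}{G{\left(N \right)}} = \frac{4847}{29}$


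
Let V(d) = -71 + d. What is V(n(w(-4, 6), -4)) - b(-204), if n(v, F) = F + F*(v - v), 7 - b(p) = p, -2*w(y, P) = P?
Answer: -286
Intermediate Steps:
w(y, P) = -P/2
b(p) = 7 - p
n(v, F) = F (n(v, F) = F + F*0 = F + 0 = F)
V(n(w(-4, 6), -4)) - b(-204) = (-71 - 4) - (7 - 1*(-204)) = -75 - (7 + 204) = -75 - 1*211 = -75 - 211 = -286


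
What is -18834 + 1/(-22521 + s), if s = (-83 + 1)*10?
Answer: -439604395/23341 ≈ -18834.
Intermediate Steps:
s = -820 (s = -82*10 = -820)
-18834 + 1/(-22521 + s) = -18834 + 1/(-22521 - 820) = -18834 + 1/(-23341) = -18834 - 1/23341 = -439604395/23341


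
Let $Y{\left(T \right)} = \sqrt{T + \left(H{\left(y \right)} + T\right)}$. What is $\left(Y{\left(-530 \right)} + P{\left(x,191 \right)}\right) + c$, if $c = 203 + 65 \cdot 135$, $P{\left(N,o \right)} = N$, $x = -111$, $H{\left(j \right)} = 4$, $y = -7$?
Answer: $8867 + 4 i \sqrt{66} \approx 8867.0 + 32.496 i$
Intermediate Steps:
$c = 8978$ ($c = 203 + 8775 = 8978$)
$Y{\left(T \right)} = \sqrt{4 + 2 T}$ ($Y{\left(T \right)} = \sqrt{T + \left(4 + T\right)} = \sqrt{4 + 2 T}$)
$\left(Y{\left(-530 \right)} + P{\left(x,191 \right)}\right) + c = \left(\sqrt{4 + 2 \left(-530\right)} - 111\right) + 8978 = \left(\sqrt{4 - 1060} - 111\right) + 8978 = \left(\sqrt{-1056} - 111\right) + 8978 = \left(4 i \sqrt{66} - 111\right) + 8978 = \left(-111 + 4 i \sqrt{66}\right) + 8978 = 8867 + 4 i \sqrt{66}$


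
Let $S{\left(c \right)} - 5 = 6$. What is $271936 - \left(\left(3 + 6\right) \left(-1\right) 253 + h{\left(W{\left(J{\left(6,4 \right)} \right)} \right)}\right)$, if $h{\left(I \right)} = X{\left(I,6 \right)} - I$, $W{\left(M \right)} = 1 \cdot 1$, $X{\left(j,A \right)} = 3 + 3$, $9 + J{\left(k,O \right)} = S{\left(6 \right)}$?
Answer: $274208$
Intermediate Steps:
$S{\left(c \right)} = 11$ ($S{\left(c \right)} = 5 + 6 = 11$)
$J{\left(k,O \right)} = 2$ ($J{\left(k,O \right)} = -9 + 11 = 2$)
$X{\left(j,A \right)} = 6$
$W{\left(M \right)} = 1$
$h{\left(I \right)} = 6 - I$
$271936 - \left(\left(3 + 6\right) \left(-1\right) 253 + h{\left(W{\left(J{\left(6,4 \right)} \right)} \right)}\right) = 271936 - \left(\left(3 + 6\right) \left(-1\right) 253 + \left(6 - 1\right)\right) = 271936 - \left(9 \left(-1\right) 253 + \left(6 - 1\right)\right) = 271936 - \left(\left(-9\right) 253 + 5\right) = 271936 - \left(-2277 + 5\right) = 271936 - -2272 = 271936 + 2272 = 274208$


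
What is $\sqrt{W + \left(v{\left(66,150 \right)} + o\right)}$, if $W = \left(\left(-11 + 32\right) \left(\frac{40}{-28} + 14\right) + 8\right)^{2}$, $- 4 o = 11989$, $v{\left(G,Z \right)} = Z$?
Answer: $\frac{\sqrt{284547}}{2} \approx 266.71$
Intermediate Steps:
$o = - \frac{11989}{4}$ ($o = \left(- \frac{1}{4}\right) 11989 = - \frac{11989}{4} \approx -2997.3$)
$W = 73984$ ($W = \left(21 \left(40 \left(- \frac{1}{28}\right) + 14\right) + 8\right)^{2} = \left(21 \left(- \frac{10}{7} + 14\right) + 8\right)^{2} = \left(21 \cdot \frac{88}{7} + 8\right)^{2} = \left(264 + 8\right)^{2} = 272^{2} = 73984$)
$\sqrt{W + \left(v{\left(66,150 \right)} + o\right)} = \sqrt{73984 + \left(150 - \frac{11989}{4}\right)} = \sqrt{73984 - \frac{11389}{4}} = \sqrt{\frac{284547}{4}} = \frac{\sqrt{284547}}{2}$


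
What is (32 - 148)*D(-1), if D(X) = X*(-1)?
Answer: -116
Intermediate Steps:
D(X) = -X
(32 - 148)*D(-1) = (32 - 148)*(-1*(-1)) = -116*1 = -116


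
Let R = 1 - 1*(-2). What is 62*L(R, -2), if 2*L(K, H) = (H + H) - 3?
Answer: -217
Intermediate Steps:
R = 3 (R = 1 + 2 = 3)
L(K, H) = -3/2 + H (L(K, H) = ((H + H) - 3)/2 = (2*H - 3)/2 = (-3 + 2*H)/2 = -3/2 + H)
62*L(R, -2) = 62*(-3/2 - 2) = 62*(-7/2) = -217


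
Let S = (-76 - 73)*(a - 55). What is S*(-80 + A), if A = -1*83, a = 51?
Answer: -97148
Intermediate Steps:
A = -83
S = 596 (S = (-76 - 73)*(51 - 55) = -149*(-4) = 596)
S*(-80 + A) = 596*(-80 - 83) = 596*(-163) = -97148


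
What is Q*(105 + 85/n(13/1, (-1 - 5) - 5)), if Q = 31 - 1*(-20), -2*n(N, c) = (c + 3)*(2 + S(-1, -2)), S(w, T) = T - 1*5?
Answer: 20553/4 ≈ 5138.3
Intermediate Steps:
S(w, T) = -5 + T (S(w, T) = T - 5 = -5 + T)
n(N, c) = 15/2 + 5*c/2 (n(N, c) = -(c + 3)*(2 + (-5 - 2))/2 = -(3 + c)*(2 - 7)/2 = -(3 + c)*(-5)/2 = -(-15 - 5*c)/2 = 15/2 + 5*c/2)
Q = 51 (Q = 31 + 20 = 51)
Q*(105 + 85/n(13/1, (-1 - 5) - 5)) = 51*(105 + 85/(15/2 + 5*((-1 - 5) - 5)/2)) = 51*(105 + 85/(15/2 + 5*(-6 - 5)/2)) = 51*(105 + 85/(15/2 + (5/2)*(-11))) = 51*(105 + 85/(15/2 - 55/2)) = 51*(105 + 85/(-20)) = 51*(105 + 85*(-1/20)) = 51*(105 - 17/4) = 51*(403/4) = 20553/4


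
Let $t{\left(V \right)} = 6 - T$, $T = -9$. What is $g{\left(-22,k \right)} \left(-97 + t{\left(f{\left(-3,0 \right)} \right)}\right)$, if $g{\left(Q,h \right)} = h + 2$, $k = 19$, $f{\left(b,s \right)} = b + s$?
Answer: $-1722$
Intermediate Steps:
$g{\left(Q,h \right)} = 2 + h$
$t{\left(V \right)} = 15$ ($t{\left(V \right)} = 6 - -9 = 6 + 9 = 15$)
$g{\left(-22,k \right)} \left(-97 + t{\left(f{\left(-3,0 \right)} \right)}\right) = \left(2 + 19\right) \left(-97 + 15\right) = 21 \left(-82\right) = -1722$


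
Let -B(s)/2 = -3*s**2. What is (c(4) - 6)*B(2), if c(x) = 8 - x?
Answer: -48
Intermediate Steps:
B(s) = 6*s**2 (B(s) = -(-6)*s**2 = 6*s**2)
(c(4) - 6)*B(2) = ((8 - 1*4) - 6)*(6*2**2) = ((8 - 4) - 6)*(6*4) = (4 - 6)*24 = -2*24 = -48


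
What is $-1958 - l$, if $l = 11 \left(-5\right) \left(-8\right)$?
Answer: $-2398$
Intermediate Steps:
$l = 440$ ($l = \left(-55\right) \left(-8\right) = 440$)
$-1958 - l = -1958 - 440 = -2398$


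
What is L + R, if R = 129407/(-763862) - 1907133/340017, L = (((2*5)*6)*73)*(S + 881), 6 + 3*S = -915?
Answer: 217660331798342305/86575355218 ≈ 2.5141e+6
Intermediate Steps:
S = -307 (S = -2 + (1/3)*(-915) = -2 - 305 = -307)
L = 2514120 (L = (((2*5)*6)*73)*(-307 + 881) = ((10*6)*73)*574 = (60*73)*574 = 4380*574 = 2514120)
R = -500262335855/86575355218 (R = 129407*(-1/763862) - 1907133*1/340017 = -129407/763862 - 635711/113339 = -500262335855/86575355218 ≈ -5.7783)
L + R = 2514120 - 500262335855/86575355218 = 217660331798342305/86575355218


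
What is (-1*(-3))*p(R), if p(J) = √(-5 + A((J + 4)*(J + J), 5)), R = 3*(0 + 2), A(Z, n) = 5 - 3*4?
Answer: 6*I*√3 ≈ 10.392*I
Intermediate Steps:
A(Z, n) = -7 (A(Z, n) = 5 - 12 = -7)
R = 6 (R = 3*2 = 6)
p(J) = 2*I*√3 (p(J) = √(-5 - 7) = √(-12) = 2*I*√3)
(-1*(-3))*p(R) = (-1*(-3))*(2*I*√3) = 3*(2*I*√3) = 6*I*√3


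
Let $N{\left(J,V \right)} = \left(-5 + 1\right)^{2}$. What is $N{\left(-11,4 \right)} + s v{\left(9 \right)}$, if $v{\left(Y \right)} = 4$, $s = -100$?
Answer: $-384$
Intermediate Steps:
$N{\left(J,V \right)} = 16$ ($N{\left(J,V \right)} = \left(-4\right)^{2} = 16$)
$N{\left(-11,4 \right)} + s v{\left(9 \right)} = 16 - 400 = -384$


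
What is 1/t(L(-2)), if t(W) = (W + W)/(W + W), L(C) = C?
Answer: 1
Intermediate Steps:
t(W) = 1 (t(W) = (2*W)/((2*W)) = (2*W)*(1/(2*W)) = 1)
1/t(L(-2)) = 1/1 = 1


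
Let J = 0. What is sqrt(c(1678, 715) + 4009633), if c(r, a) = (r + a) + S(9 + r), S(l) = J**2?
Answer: sqrt(4012026) ≈ 2003.0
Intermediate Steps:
S(l) = 0 (S(l) = 0**2 = 0)
c(r, a) = a + r (c(r, a) = (r + a) + 0 = (a + r) + 0 = a + r)
sqrt(c(1678, 715) + 4009633) = sqrt((715 + 1678) + 4009633) = sqrt(2393 + 4009633) = sqrt(4012026)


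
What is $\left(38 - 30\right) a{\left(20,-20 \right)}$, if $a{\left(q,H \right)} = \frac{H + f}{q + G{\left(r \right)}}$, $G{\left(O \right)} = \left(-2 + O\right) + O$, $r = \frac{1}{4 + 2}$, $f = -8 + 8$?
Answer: $- \frac{96}{11} \approx -8.7273$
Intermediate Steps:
$f = 0$
$r = \frac{1}{6} \approx 0.16667$
$G{\left(O \right)} = -2 + 2 O$
$a{\left(q,H \right)} = \frac{H}{- \frac{5}{3} + q}$ ($a{\left(q,H \right)} = \frac{H + 0}{q + \left(-2 + 2 \cdot \frac{1}{6}\right)} = \frac{H}{q + \left(-2 + \frac{1}{3}\right)} = \frac{H}{q - \frac{5}{3}} = \frac{H}{- \frac{5}{3} + q}$)
$\left(38 - 30\right) a{\left(20,-20 \right)} = \left(38 - 30\right) 3 \left(-20\right) \frac{1}{-5 + 3 \cdot 20} = 8 \cdot 3 \left(-20\right) \frac{1}{-5 + 60} = 8 \cdot 3 \left(-20\right) \frac{1}{55} = 8 \left(- \frac{12}{11}\right) = - \frac{96}{11}$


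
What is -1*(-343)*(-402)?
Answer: -137886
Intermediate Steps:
-1*(-343)*(-402) = 343*(-402) = -137886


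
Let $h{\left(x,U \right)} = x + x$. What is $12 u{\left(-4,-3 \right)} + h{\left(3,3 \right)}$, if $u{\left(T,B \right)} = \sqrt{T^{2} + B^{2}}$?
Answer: $66$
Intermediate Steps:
$h{\left(x,U \right)} = 2 x$
$u{\left(T,B \right)} = \sqrt{B^{2} + T^{2}}$
$12 u{\left(-4,-3 \right)} + h{\left(3,3 \right)} = 12 \sqrt{\left(-3\right)^{2} + \left(-4\right)^{2}} + 2 \cdot 3 = 12 \sqrt{9 + 16} + 6 = 12 \sqrt{25} + 6 = 12 \cdot 5 + 6 = 60 + 6 = 66$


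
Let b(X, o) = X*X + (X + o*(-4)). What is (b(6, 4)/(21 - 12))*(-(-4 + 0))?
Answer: 104/9 ≈ 11.556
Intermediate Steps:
b(X, o) = X + X**2 - 4*o (b(X, o) = X**2 + (X - 4*o) = X + X**2 - 4*o)
(b(6, 4)/(21 - 12))*(-(-4 + 0)) = ((6 + 6**2 - 4*4)/(21 - 12))*(-(-4 + 0)) = ((6 + 36 - 16)/9)*(-1*(-4)) = (26*(1/9))*4 = (26/9)*4 = 104/9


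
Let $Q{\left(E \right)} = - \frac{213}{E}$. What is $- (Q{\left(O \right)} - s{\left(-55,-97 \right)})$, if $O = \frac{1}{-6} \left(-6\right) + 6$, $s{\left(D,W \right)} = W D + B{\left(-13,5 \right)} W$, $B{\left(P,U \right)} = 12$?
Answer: $\frac{29410}{7} \approx 4201.4$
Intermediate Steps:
$s{\left(D,W \right)} = 12 W + D W$ ($s{\left(D,W \right)} = W D + 12 W = D W + 12 W = 12 W + D W$)
$O = 7$ ($O = \left(- \frac{1}{6}\right) \left(-6\right) + 6 = 1 + 6 = 7$)
$- (Q{\left(O \right)} - s{\left(-55,-97 \right)}) = - (- \frac{213}{7} - - 97 \left(12 - 55\right)) = - (\left(-213\right) \frac{1}{7} - \left(-97\right) \left(-43\right)) = - (- \frac{213}{7} - 4171) = \left(-1\right) \left(- \frac{29410}{7}\right) = \frac{29410}{7}$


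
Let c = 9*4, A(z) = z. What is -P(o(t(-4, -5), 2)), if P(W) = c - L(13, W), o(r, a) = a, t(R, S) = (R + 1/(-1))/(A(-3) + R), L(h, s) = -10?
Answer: -46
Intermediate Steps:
t(R, S) = (-1 + R)/(-3 + R) (t(R, S) = (R + 1/(-1))/(-3 + R) = (R - 1)/(-3 + R) = (-1 + R)/(-3 + R))
c = 36
P(W) = 46 (P(W) = 36 - 1*(-10) = 36 + 10 = 46)
-P(o(t(-4, -5), 2)) = -1*46 = -46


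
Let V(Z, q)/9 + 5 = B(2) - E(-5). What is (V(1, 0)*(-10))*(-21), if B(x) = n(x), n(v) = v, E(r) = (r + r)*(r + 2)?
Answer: -62370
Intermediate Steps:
E(r) = 2*r*(2 + r) (E(r) = (2*r)*(2 + r) = 2*r*(2 + r))
B(x) = x
V(Z, q) = -297 (V(Z, q) = -45 + 9*(2 - 2*(-5)*(2 - 5)) = -45 + 9*(2 - 2*(-5)*(-3)) = -45 + 9*(2 - 1*30) = -45 + 9*(2 - 30) = -45 + 9*(-28) = -45 - 252 = -297)
(V(1, 0)*(-10))*(-21) = -297*(-10)*(-21) = 2970*(-21) = -62370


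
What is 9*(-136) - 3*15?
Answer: -1269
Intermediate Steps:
9*(-136) - 3*15 = -1224 - 45 = -1269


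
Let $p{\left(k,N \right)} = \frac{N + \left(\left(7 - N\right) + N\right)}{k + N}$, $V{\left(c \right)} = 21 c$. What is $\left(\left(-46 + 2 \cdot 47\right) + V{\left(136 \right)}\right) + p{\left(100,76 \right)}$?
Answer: $\frac{511187}{176} \approx 2904.5$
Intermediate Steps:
$p{\left(k,N \right)} = \frac{7 + N}{N + k}$ ($p{\left(k,N \right)} = \frac{N + 7}{N + k} = \frac{7 + N}{N + k}$)
$\left(\left(-46 + 2 \cdot 47\right) + V{\left(136 \right)}\right) + p{\left(100,76 \right)} = \left(\left(-46 + 2 \cdot 47\right) + 21 \cdot 136\right) + \frac{7 + 76}{76 + 100} = \left(\left(-46 + 94\right) + 2856\right) + \frac{1}{176} \cdot 83 = \left(48 + 2856\right) + \frac{1}{176} \cdot 83 = 2904 + \frac{83}{176} = \frac{511187}{176}$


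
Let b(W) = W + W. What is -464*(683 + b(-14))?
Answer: -303920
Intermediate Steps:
b(W) = 2*W
-464*(683 + b(-14)) = -464*(683 + 2*(-14)) = -464*(683 - 28) = -464*655 = -303920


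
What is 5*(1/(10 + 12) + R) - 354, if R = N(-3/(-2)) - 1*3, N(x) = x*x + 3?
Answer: -15071/44 ≈ -342.52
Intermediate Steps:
N(x) = 3 + x² (N(x) = x² + 3 = 3 + x²)
R = 9/4 (R = (3 + (-3/(-2))²) - 1*3 = (3 + (-3*(-½))²) - 3 = (3 + (3/2)²) - 3 = (3 + 9/4) - 3 = 21/4 - 3 = 9/4 ≈ 2.2500)
5*(1/(10 + 12) + R) - 354 = 5*(1/(10 + 12) + 9/4) - 354 = 5*(1/22 + 9/4) - 354 = 5*(101/44) - 354 = 505/44 - 354 = -15071/44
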